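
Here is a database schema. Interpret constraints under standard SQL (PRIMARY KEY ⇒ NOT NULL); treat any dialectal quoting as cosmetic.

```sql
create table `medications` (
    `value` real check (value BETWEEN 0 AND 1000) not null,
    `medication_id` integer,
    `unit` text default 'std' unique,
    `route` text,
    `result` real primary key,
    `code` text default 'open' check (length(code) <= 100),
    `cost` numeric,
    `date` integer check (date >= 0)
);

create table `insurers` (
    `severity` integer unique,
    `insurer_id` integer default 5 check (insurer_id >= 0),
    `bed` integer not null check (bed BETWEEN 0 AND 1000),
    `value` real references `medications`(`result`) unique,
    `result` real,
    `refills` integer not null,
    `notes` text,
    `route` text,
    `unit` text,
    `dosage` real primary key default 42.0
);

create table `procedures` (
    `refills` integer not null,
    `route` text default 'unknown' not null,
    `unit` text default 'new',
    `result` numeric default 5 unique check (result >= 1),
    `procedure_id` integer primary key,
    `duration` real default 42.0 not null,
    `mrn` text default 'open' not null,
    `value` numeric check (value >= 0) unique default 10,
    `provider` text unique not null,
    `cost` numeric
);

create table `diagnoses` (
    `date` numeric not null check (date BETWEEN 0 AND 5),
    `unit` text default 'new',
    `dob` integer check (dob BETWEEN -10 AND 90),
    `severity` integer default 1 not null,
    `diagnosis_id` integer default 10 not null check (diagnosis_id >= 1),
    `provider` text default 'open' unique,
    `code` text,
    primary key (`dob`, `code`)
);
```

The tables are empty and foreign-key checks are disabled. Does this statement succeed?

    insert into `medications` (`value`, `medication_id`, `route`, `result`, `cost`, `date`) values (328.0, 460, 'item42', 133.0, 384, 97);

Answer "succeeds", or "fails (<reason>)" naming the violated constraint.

succeeds

NOT NULL columns: result is supplied; value is supplied.
CHECK constraints: 328.0 satisfies (value BETWEEN 0 AND 1000); 97 satisfies (date >= 0).
No constraint is violated.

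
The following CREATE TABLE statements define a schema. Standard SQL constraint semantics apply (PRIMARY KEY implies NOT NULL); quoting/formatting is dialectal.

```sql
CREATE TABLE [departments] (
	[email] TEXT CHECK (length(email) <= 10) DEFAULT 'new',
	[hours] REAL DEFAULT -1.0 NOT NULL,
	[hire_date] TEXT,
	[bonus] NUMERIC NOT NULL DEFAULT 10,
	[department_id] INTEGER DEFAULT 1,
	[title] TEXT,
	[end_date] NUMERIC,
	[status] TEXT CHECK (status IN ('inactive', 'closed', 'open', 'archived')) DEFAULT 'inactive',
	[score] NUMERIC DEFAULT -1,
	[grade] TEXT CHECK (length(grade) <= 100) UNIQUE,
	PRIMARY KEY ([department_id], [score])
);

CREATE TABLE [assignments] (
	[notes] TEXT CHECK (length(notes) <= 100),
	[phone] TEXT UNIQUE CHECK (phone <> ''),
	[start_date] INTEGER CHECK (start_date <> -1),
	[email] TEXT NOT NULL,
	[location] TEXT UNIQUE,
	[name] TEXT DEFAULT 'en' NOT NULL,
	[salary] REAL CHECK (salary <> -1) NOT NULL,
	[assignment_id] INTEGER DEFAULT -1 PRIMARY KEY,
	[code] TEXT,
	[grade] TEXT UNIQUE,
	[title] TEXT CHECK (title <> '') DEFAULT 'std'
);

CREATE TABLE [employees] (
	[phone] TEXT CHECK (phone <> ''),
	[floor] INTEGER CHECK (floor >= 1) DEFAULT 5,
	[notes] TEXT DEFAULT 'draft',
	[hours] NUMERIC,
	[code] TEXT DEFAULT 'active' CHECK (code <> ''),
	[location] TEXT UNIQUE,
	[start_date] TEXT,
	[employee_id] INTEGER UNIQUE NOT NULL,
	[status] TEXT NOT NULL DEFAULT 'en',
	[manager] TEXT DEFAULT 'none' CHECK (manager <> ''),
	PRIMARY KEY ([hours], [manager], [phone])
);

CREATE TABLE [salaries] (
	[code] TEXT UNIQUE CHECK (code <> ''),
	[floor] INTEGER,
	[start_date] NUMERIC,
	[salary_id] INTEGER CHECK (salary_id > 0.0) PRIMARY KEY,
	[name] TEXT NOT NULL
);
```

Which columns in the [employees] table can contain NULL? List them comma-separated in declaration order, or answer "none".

floor, notes, code, location, start_date

- phone: part of the PRIMARY KEY, which implies NOT NULL → not nullable.
- floor: CHECK does not forbid NULL (a CHECK constraint passes when its expression is NULL) → nullable.
- notes: DEFAULT only fills an omitted column; an explicit NULL is still allowed → nullable.
- hours: part of the PRIMARY KEY, which implies NOT NULL → not nullable.
- code: CHECK does not forbid NULL (a CHECK constraint passes when its expression is NULL) → nullable.
- location: UNIQUE does not imply NOT NULL → nullable.
- start_date: no NOT NULL constraint applies → nullable.
- employee_id: declared NOT NULL → not nullable.
- status: declared NOT NULL → not nullable.
- manager: part of the PRIMARY KEY, which implies NOT NULL → not nullable.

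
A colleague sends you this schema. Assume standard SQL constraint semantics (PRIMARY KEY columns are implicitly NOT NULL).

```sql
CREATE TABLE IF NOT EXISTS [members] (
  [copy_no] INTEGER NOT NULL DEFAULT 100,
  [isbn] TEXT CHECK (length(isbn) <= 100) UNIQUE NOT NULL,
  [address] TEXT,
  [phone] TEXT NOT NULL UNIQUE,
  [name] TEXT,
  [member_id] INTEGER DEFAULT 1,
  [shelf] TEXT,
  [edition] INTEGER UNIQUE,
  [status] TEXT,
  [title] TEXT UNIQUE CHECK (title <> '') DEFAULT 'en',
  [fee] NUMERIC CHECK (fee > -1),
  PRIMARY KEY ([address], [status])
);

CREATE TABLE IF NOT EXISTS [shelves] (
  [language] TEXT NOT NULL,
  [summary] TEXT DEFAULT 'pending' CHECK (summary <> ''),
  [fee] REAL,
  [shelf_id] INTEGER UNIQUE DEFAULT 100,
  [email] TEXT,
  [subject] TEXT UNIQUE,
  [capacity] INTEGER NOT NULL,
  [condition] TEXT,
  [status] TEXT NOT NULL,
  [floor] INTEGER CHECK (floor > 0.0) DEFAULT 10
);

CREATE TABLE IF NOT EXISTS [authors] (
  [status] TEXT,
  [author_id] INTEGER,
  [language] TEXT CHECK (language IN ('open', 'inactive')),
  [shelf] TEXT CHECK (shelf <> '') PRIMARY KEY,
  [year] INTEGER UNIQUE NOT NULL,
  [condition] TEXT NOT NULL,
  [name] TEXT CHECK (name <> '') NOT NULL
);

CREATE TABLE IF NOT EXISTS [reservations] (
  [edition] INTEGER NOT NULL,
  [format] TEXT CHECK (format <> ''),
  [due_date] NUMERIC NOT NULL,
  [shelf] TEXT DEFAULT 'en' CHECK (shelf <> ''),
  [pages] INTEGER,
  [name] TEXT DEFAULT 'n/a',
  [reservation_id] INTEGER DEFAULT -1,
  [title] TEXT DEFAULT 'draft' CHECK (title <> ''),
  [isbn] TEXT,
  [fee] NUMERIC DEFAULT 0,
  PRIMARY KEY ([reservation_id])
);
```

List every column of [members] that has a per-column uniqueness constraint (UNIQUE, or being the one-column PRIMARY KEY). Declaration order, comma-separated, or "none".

isbn, phone, edition, title

- copy_no: no UNIQUE or single-column PK constraint.
- isbn: declared UNIQUE → unique.
- address: part of a composite PRIMARY KEY — only the tuple is unique, not this column on its own.
- phone: declared UNIQUE → unique.
- name: no UNIQUE or single-column PK constraint.
- member_id: no UNIQUE or single-column PK constraint.
- shelf: no UNIQUE or single-column PK constraint.
- edition: declared UNIQUE → unique.
- status: part of a composite PRIMARY KEY — only the tuple is unique, not this column on its own.
- title: declared UNIQUE → unique.
- fee: no UNIQUE or single-column PK constraint.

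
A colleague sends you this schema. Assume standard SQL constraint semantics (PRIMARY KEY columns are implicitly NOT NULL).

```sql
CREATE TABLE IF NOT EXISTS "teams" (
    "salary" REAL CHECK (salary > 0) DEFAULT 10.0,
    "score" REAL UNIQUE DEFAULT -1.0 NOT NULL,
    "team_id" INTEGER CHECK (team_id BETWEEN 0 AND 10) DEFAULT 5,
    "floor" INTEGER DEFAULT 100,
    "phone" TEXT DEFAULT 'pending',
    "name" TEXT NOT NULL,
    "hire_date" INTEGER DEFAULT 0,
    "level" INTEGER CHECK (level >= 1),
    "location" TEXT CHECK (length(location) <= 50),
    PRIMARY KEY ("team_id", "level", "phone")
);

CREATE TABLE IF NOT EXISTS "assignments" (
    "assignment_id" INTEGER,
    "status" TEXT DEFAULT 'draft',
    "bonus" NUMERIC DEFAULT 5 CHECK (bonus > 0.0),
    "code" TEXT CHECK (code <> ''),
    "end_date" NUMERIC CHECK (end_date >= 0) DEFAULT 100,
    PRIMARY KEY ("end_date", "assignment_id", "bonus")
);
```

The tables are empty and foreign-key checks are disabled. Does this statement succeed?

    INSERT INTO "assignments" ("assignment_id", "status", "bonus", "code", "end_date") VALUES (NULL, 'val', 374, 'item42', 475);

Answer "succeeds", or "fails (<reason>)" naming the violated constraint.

assignment_id is explicitly set to NULL, but assignment_id is part of the PRIMARY KEY (implied NOT NULL).

fails (NOT NULL on assignment_id)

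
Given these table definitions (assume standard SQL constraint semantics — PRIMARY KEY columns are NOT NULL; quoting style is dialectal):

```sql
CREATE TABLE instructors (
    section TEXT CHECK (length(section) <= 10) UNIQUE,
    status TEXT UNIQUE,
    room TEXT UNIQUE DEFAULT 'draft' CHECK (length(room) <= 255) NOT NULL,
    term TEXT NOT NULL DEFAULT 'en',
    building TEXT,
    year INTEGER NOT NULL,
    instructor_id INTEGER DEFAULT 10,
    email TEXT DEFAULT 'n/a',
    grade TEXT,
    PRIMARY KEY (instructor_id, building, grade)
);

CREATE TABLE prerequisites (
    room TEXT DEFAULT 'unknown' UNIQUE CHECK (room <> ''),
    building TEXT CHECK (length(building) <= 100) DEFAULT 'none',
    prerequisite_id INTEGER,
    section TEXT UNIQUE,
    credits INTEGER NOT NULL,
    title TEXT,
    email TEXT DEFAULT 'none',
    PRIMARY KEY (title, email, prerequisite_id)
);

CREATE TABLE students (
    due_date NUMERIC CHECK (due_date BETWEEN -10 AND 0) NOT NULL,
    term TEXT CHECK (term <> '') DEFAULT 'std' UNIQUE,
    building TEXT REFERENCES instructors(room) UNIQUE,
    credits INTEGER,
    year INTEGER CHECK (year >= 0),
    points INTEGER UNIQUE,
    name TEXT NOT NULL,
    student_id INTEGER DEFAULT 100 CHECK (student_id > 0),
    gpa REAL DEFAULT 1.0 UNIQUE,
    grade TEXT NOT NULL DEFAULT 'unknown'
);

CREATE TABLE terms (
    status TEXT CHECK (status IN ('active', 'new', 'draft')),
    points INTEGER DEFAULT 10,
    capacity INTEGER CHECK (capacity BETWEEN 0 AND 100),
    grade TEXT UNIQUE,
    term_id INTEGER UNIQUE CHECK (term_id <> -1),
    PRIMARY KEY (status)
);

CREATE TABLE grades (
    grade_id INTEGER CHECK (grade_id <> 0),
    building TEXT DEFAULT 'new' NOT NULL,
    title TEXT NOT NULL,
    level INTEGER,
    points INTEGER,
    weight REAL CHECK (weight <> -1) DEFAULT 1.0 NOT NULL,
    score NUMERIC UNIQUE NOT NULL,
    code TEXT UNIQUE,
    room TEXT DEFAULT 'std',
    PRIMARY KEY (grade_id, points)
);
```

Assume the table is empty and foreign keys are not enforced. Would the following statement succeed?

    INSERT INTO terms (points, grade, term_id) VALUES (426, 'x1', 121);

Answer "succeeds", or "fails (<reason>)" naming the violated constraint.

fails (NOT NULL on status)

status is omitted from the column list and has no DEFAULT, so it would receive NULL.
But status is part of the PRIMARY KEY (implied NOT NULL).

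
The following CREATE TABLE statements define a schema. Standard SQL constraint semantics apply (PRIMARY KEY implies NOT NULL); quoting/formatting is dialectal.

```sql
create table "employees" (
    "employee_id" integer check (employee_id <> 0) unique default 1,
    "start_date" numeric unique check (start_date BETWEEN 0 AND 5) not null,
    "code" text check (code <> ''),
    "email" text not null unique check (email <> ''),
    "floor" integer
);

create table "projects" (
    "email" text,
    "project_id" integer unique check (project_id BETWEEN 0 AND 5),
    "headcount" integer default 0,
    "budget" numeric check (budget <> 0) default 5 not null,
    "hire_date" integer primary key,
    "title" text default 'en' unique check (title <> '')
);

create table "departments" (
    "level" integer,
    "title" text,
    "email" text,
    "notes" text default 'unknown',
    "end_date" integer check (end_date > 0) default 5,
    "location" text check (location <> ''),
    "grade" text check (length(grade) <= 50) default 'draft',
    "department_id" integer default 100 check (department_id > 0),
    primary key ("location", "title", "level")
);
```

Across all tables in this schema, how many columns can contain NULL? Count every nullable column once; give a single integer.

12

employees: 3 nullable (employee_id, code, floor — PK none and explicit NOT NULL columns excluded).
projects: 4 nullable (email, project_id, headcount, title — PK (hire_date) and explicit NOT NULL columns excluded).
departments: 5 nullable (email, notes, end_date, grade, department_id — PK (location, title, level) and explicit NOT NULL columns excluded).
Total: 3 + 4 + 5 = 12.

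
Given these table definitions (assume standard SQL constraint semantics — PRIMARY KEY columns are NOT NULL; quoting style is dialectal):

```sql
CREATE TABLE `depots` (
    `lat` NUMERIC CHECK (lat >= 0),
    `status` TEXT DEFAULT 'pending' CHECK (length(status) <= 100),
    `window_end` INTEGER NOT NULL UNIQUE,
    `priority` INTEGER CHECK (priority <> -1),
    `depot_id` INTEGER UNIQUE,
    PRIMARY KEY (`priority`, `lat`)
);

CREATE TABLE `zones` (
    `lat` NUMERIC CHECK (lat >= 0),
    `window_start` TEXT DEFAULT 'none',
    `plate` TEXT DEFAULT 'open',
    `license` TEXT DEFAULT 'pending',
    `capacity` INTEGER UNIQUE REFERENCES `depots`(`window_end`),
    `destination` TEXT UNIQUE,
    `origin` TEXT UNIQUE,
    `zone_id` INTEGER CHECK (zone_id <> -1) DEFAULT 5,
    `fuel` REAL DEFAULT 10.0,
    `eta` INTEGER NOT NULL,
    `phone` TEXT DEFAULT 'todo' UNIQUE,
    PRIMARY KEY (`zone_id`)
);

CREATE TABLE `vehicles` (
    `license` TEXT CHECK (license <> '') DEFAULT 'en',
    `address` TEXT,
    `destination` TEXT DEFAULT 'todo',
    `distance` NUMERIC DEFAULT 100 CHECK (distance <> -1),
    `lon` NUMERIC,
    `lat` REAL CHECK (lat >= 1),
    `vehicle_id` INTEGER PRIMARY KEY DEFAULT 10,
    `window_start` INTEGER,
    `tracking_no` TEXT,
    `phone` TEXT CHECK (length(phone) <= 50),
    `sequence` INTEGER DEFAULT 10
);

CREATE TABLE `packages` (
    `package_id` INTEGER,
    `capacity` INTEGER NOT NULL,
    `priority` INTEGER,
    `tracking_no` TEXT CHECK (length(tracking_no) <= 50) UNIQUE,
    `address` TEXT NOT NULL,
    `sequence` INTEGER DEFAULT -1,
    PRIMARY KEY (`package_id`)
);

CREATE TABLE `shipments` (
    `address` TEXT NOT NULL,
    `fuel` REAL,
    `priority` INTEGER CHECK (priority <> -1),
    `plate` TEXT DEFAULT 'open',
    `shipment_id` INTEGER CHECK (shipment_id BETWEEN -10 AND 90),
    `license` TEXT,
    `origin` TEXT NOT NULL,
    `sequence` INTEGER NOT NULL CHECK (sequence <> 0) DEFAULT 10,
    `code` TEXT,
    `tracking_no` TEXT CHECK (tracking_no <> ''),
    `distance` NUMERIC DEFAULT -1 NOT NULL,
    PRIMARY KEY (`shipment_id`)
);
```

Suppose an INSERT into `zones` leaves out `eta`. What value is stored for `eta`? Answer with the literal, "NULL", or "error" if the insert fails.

eta has no DEFAULT clause.
Omitting it would insert NULL, but it is declared NOT NULL, so the INSERT fails.

error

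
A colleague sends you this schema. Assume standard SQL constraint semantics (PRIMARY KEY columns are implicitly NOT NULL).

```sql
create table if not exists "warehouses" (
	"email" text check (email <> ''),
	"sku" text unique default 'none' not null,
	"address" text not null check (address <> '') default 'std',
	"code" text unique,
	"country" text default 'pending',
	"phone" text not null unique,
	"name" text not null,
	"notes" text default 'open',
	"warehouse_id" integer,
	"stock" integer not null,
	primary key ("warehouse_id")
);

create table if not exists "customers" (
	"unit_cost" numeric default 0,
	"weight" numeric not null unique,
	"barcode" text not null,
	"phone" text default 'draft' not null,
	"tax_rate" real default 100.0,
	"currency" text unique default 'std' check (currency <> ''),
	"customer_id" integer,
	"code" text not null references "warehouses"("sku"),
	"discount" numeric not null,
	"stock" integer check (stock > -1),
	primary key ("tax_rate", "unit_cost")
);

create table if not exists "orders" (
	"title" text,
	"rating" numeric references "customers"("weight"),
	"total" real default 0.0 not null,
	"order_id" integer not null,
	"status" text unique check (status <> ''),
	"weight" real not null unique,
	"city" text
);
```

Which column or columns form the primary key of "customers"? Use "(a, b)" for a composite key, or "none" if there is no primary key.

(tax_rate, unit_cost)

A table-level PRIMARY KEY clause names 2 columns: tax_rate, unit_cost.
This is a composite key — the combination is unique, not each column individually.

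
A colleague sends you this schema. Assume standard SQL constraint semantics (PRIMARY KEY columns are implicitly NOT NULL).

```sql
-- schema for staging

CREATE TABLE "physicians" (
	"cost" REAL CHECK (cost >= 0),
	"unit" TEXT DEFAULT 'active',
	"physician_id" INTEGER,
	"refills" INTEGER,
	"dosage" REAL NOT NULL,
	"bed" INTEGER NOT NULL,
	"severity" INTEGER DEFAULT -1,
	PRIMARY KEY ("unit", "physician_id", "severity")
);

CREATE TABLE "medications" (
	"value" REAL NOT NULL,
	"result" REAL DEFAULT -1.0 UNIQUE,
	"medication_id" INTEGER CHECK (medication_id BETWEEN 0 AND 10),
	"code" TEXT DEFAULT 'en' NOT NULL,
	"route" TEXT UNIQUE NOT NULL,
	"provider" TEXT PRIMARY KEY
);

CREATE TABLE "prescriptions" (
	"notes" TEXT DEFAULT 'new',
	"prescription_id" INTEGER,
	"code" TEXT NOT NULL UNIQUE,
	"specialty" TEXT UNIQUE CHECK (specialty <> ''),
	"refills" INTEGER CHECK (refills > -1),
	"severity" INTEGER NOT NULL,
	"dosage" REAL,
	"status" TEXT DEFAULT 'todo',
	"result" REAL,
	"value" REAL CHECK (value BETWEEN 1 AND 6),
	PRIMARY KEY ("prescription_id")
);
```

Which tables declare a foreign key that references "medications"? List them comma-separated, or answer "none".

none

No REFERENCES clause anywhere in the schema names medications.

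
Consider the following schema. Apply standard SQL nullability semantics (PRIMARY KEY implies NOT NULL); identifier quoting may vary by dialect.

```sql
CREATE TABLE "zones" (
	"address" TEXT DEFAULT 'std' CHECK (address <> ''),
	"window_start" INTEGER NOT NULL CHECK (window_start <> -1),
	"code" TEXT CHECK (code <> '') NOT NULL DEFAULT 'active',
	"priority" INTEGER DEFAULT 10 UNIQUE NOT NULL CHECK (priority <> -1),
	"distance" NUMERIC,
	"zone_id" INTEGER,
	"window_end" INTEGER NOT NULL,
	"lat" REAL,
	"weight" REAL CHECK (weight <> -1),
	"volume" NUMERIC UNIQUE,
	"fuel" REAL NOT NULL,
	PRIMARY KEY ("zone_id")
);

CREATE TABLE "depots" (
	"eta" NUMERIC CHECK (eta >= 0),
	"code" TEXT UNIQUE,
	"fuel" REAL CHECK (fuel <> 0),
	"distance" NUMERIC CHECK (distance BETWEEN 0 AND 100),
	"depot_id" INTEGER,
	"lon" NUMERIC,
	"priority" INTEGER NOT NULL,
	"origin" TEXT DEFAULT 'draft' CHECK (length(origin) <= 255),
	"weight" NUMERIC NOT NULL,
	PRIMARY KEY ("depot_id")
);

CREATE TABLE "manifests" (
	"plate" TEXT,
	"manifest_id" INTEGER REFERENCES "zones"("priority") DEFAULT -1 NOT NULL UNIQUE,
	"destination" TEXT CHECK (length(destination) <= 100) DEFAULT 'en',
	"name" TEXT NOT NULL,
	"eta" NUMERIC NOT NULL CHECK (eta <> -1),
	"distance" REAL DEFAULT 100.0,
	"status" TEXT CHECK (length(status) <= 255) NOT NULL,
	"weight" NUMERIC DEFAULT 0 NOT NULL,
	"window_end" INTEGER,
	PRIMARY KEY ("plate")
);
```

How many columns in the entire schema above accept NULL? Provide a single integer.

14

zones: 5 nullable (address, distance, lat, weight, volume — PK (zone_id) and explicit NOT NULL columns excluded).
depots: 6 nullable (eta, code, fuel, distance, lon, origin — PK (depot_id) and explicit NOT NULL columns excluded).
manifests: 3 nullable (destination, distance, window_end — PK (plate) and explicit NOT NULL columns excluded).
Total: 5 + 6 + 3 = 14.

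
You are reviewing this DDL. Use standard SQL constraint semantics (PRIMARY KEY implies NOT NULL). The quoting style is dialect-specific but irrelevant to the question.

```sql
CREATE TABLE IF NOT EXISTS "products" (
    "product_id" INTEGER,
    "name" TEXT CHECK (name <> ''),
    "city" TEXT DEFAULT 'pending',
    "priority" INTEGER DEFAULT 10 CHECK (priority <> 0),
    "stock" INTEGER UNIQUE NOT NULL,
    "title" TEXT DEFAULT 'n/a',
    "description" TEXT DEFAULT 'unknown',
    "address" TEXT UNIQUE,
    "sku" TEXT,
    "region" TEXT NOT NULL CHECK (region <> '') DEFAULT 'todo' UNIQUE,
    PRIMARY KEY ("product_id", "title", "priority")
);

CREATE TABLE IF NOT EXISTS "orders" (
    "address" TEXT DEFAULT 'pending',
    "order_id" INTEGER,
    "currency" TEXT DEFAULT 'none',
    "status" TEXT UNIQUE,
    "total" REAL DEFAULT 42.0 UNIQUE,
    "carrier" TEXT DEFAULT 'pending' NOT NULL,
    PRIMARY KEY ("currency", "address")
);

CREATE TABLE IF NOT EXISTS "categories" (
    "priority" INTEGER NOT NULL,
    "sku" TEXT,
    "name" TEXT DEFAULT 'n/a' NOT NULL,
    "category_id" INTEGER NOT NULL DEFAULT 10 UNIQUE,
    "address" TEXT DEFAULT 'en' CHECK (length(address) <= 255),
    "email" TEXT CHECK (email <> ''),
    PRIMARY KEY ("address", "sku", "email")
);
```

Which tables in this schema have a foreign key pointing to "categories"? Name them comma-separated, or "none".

No REFERENCES clause anywhere in the schema names categories.

none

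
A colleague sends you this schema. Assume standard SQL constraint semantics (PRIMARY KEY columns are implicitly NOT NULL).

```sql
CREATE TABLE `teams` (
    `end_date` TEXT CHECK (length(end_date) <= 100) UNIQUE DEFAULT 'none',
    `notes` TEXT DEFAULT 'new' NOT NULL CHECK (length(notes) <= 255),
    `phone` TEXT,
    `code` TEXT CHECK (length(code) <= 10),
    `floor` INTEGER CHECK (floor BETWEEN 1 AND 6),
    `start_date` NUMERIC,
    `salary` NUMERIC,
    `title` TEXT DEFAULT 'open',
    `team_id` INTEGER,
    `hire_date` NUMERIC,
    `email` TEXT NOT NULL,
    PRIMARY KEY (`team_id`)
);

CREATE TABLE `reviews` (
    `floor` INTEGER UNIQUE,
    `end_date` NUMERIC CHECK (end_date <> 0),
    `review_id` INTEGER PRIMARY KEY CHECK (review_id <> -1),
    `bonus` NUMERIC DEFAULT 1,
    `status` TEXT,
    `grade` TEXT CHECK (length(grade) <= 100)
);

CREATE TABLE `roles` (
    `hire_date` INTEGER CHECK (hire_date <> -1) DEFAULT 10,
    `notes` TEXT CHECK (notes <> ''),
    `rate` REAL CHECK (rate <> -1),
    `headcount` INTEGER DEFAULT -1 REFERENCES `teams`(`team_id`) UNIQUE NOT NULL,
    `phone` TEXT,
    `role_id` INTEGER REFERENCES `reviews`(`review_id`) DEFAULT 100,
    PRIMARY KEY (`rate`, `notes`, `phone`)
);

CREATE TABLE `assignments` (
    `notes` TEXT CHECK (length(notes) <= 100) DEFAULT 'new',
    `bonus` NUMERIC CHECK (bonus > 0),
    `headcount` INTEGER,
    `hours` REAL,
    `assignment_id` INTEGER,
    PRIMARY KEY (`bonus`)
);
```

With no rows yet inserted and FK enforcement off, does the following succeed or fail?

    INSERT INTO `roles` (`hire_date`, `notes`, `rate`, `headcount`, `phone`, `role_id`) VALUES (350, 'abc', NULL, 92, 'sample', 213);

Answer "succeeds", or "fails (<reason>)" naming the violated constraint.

fails (NOT NULL on rate)

rate is explicitly set to NULL, but rate is part of the PRIMARY KEY (implied NOT NULL).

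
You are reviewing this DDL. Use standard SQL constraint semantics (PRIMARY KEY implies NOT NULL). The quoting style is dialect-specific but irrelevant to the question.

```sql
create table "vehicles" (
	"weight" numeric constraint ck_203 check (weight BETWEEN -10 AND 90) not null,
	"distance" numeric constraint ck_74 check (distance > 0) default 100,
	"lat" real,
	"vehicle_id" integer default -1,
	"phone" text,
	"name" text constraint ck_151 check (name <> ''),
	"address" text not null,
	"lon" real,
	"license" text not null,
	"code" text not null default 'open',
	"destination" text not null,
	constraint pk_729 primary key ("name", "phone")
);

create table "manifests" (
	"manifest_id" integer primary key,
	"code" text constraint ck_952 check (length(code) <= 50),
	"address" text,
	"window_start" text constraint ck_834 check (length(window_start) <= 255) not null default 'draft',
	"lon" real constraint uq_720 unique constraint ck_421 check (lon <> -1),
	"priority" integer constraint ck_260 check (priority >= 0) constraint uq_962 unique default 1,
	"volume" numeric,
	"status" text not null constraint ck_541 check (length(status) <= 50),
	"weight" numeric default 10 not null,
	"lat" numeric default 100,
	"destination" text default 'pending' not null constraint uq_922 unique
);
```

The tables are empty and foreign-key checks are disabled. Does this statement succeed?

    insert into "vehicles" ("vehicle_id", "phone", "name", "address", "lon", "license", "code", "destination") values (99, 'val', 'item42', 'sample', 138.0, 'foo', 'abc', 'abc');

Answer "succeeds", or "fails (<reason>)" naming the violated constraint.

fails (NOT NULL on weight)

weight is omitted from the column list and has no DEFAULT, so it would receive NULL.
But weight is declared NOT NULL.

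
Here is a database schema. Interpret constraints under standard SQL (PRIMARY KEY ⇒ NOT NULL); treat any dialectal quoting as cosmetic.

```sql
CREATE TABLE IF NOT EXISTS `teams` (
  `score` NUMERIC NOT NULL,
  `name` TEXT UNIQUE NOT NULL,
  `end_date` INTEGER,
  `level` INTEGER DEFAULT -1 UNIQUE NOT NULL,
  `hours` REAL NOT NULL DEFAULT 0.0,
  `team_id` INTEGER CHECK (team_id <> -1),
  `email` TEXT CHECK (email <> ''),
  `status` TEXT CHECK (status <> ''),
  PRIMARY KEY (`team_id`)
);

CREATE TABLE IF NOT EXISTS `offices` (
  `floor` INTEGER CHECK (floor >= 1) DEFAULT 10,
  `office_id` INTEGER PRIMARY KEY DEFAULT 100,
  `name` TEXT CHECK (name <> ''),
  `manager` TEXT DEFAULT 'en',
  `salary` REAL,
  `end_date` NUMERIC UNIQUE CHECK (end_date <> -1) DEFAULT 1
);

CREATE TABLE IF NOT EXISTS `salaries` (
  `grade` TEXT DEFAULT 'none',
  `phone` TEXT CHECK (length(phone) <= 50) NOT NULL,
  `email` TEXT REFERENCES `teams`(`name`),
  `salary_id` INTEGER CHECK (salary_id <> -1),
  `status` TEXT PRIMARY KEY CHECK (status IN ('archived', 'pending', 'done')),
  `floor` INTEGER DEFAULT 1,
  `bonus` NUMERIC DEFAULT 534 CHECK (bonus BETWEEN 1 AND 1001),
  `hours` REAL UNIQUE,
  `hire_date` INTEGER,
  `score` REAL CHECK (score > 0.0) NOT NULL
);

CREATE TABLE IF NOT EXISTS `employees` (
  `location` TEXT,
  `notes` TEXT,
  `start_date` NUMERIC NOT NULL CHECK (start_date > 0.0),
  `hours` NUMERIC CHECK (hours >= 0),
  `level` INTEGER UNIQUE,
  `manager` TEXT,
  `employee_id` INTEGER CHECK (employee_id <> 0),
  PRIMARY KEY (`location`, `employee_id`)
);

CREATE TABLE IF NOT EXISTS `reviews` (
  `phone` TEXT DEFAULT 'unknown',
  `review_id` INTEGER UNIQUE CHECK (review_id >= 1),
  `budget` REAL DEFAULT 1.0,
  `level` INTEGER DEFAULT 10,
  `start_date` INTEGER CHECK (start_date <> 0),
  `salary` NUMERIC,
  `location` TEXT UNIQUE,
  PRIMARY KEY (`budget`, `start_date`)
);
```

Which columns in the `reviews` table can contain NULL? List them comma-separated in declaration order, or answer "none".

- phone: DEFAULT only fills an omitted column; an explicit NULL is still allowed → nullable.
- review_id: CHECK does not forbid NULL (a CHECK constraint passes when its expression is NULL) → nullable.
- budget: part of the PRIMARY KEY, which implies NOT NULL → not nullable.
- level: DEFAULT only fills an omitted column; an explicit NULL is still allowed → nullable.
- start_date: part of the PRIMARY KEY, which implies NOT NULL → not nullable.
- salary: no NOT NULL constraint applies → nullable.
- location: UNIQUE does not imply NOT NULL → nullable.

phone, review_id, level, salary, location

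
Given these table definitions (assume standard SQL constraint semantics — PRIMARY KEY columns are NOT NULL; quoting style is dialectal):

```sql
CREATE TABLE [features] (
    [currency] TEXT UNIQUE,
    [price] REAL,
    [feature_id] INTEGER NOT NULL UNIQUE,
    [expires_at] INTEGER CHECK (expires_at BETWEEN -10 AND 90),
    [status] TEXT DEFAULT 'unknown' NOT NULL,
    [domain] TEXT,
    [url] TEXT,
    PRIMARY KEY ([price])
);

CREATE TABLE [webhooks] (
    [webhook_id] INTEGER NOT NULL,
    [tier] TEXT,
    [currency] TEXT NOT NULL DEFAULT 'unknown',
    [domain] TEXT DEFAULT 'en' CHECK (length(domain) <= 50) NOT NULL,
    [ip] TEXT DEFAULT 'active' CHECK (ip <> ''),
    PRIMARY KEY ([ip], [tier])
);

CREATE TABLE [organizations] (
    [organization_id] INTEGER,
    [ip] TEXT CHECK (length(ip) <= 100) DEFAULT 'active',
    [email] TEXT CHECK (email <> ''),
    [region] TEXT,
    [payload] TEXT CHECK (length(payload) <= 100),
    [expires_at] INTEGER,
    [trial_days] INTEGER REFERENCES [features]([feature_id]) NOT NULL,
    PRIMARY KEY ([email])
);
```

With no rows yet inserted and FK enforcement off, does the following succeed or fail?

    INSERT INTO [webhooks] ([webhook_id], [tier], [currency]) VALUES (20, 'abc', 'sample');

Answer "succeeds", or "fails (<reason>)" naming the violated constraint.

NOT NULL columns: currency is supplied; domain defaults to 'en'; ip defaults to 'active'; tier is supplied; webhook_id is supplied.
No constraint is violated.

succeeds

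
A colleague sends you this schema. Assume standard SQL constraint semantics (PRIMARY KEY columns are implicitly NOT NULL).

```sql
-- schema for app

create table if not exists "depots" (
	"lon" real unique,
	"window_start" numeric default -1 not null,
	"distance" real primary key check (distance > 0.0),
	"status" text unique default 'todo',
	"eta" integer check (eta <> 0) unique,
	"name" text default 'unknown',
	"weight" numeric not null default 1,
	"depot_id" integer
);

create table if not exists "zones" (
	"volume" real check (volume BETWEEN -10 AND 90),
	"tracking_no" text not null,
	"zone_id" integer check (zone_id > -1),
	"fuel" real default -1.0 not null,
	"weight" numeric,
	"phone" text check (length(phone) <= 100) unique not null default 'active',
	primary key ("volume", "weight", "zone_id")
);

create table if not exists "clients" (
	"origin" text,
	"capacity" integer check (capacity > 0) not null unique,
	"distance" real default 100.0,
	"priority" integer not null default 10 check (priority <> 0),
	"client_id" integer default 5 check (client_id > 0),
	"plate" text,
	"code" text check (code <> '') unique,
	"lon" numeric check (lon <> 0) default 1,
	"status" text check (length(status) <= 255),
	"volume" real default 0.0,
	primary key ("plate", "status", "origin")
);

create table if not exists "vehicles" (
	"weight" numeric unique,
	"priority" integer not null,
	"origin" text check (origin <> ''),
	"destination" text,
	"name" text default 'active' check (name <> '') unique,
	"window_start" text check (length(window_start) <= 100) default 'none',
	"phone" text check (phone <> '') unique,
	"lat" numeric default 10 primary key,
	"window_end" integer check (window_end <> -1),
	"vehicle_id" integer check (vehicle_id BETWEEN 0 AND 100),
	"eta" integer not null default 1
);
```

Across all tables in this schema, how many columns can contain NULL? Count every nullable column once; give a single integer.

18

depots: 5 nullable (lon, status, eta, name, depot_id — PK (distance) and explicit NOT NULL columns excluded).
zones: 0 nullable (none — PK (volume, weight, zone_id) and explicit NOT NULL columns excluded).
clients: 5 nullable (distance, client_id, code, lon, volume — PK (plate, status, origin) and explicit NOT NULL columns excluded).
vehicles: 8 nullable (weight, origin, destination, name, window_start, phone, window_end, vehicle_id — PK (lat) and explicit NOT NULL columns excluded).
Total: 5 + 0 + 5 + 8 = 18.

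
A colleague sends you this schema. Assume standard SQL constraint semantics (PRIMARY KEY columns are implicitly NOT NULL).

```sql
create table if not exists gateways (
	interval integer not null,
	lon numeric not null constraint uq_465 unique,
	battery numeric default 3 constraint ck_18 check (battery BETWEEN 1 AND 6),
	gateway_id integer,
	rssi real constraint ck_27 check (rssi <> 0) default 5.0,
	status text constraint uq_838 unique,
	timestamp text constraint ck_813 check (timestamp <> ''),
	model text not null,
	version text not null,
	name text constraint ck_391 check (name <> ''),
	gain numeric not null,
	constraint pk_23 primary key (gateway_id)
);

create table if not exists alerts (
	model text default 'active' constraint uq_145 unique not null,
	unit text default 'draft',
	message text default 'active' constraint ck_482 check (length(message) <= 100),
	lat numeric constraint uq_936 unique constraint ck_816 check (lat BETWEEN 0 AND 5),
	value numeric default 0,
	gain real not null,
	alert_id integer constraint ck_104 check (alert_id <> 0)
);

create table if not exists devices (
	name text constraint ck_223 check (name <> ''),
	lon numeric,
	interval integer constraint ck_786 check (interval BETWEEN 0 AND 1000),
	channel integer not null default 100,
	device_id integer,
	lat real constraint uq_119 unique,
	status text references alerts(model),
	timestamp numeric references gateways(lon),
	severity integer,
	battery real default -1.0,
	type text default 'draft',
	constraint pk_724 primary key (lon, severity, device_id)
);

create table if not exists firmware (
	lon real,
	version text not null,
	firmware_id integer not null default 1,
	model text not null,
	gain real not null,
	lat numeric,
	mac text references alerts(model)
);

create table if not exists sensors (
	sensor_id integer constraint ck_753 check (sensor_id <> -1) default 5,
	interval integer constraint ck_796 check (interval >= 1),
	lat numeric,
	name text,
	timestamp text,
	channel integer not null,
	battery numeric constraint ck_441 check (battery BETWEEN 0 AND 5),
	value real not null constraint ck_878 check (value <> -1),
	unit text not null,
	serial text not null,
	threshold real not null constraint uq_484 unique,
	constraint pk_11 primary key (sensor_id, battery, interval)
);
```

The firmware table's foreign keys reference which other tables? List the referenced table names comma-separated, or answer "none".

alerts

- mac REFERENCES alerts(model).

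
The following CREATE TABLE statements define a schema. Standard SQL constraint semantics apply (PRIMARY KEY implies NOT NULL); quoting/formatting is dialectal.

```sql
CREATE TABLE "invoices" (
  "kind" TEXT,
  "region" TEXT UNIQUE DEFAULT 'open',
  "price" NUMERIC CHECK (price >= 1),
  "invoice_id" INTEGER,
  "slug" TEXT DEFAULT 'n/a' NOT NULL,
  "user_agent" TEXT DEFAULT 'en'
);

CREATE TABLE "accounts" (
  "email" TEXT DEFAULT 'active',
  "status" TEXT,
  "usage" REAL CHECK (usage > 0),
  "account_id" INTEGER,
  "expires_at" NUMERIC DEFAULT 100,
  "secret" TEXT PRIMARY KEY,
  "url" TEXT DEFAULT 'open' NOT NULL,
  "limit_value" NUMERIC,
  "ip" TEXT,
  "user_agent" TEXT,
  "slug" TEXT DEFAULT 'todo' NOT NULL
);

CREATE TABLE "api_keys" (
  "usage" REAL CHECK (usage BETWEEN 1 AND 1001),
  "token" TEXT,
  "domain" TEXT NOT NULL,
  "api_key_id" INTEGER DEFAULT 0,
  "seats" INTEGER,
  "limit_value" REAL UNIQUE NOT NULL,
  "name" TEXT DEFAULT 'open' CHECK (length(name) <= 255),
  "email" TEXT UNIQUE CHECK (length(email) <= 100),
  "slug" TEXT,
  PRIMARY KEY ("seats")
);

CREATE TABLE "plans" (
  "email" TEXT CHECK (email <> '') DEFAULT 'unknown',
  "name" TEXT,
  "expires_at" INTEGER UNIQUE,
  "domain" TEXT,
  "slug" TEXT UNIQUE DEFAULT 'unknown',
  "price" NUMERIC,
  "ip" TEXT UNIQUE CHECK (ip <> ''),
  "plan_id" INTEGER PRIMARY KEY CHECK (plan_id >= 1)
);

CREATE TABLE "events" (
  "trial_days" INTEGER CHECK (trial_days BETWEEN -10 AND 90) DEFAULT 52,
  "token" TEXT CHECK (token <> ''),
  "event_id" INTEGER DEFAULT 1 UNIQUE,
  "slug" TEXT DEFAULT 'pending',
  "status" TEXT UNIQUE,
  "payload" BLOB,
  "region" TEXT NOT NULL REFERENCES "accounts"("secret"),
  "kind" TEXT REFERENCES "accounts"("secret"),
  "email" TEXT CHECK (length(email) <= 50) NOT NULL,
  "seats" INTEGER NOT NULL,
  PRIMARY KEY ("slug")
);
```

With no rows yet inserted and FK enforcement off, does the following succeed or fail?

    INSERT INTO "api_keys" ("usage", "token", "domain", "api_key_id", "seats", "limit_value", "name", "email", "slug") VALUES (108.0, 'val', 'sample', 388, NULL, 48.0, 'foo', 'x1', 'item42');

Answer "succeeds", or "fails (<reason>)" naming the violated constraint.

seats is explicitly set to NULL, but seats is part of the PRIMARY KEY (implied NOT NULL).

fails (NOT NULL on seats)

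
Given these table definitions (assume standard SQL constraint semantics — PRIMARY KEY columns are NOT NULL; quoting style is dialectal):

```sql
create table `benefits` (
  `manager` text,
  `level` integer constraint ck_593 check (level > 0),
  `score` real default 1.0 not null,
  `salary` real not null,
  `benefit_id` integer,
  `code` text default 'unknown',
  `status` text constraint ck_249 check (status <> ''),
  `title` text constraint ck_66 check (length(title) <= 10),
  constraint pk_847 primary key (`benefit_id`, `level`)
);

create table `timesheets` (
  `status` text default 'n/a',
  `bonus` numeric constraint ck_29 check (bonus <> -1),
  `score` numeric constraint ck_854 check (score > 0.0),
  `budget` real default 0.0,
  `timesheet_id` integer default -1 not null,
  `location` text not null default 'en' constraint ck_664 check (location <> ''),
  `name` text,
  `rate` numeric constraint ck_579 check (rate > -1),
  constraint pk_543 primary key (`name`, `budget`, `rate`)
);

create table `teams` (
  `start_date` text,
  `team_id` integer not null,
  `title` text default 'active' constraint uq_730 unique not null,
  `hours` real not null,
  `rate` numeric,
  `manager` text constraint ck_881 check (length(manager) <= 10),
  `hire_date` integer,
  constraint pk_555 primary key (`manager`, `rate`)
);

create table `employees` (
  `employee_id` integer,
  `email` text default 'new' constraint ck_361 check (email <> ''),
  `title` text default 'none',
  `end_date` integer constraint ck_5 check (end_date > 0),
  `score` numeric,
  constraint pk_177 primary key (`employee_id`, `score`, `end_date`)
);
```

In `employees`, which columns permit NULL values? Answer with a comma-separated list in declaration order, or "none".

email, title

- employee_id: part of the PRIMARY KEY, which implies NOT NULL → not nullable.
- email: CHECK does not forbid NULL (a CHECK constraint passes when its expression is NULL) → nullable.
- title: DEFAULT only fills an omitted column; an explicit NULL is still allowed → nullable.
- end_date: part of the PRIMARY KEY, which implies NOT NULL → not nullable.
- score: part of the PRIMARY KEY, which implies NOT NULL → not nullable.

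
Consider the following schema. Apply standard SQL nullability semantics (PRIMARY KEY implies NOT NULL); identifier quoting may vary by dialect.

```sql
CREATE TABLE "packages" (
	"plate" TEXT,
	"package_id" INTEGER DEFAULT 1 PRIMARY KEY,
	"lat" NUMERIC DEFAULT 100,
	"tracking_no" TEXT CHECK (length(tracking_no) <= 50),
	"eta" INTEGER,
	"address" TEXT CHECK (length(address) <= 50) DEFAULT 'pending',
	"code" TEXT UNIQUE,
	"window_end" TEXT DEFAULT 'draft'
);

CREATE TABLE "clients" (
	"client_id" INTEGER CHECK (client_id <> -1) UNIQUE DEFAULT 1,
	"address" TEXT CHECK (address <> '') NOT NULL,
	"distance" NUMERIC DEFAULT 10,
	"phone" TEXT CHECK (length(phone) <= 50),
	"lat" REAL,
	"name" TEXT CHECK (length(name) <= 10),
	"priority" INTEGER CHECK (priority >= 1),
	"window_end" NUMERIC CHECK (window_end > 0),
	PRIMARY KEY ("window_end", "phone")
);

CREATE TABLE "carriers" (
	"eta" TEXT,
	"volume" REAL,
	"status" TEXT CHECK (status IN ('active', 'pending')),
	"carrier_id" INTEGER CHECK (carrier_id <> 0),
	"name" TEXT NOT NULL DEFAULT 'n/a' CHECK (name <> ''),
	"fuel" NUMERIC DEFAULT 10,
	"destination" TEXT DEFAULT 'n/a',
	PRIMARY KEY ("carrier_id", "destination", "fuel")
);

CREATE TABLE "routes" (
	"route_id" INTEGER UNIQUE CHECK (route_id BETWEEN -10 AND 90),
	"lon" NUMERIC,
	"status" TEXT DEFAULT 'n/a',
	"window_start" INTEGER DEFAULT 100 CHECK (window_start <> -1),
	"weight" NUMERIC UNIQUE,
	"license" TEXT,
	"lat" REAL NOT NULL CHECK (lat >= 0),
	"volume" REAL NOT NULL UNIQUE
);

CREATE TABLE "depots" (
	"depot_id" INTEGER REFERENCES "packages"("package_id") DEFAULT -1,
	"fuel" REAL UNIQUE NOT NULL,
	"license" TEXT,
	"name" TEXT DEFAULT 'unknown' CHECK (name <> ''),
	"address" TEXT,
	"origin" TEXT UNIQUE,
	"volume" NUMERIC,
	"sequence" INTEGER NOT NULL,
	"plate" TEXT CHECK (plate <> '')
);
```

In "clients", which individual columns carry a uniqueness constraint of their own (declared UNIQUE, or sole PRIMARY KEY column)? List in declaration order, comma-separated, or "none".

- client_id: declared UNIQUE → unique.
- address: no UNIQUE or single-column PK constraint.
- distance: no UNIQUE or single-column PK constraint.
- phone: part of a composite PRIMARY KEY — only the tuple is unique, not this column on its own.
- lat: no UNIQUE or single-column PK constraint.
- name: no UNIQUE or single-column PK constraint.
- priority: no UNIQUE or single-column PK constraint.
- window_end: part of a composite PRIMARY KEY — only the tuple is unique, not this column on its own.

client_id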